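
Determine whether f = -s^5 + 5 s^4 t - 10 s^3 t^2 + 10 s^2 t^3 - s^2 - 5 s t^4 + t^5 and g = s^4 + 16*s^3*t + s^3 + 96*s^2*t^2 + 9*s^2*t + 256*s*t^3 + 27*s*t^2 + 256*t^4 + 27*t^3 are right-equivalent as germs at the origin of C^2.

The Hessian of f at 0 is [[-2, 0], [0, 0]] with rank 1, so corank 1. A Groebner basis of the Jacobian ideal J(f) in C{s,t} is {t^4, s}; counting standard monomials gives mu = 4. Corank 1: A-series; mu = 4 gives A_4. The Hessian of g at 0 is [[0, 0], [0, 0]] with rank 0, so corank 2. A Groebner basis of the Jacobian ideal J(g) in C{s,t} is {t^4, s*t^2 + 10*t^3/3, s^2 + 6*s*t + 9*t^2}; counting standard monomials gives mu = 6. Corank 2; j^3 = (s + 3*t)^3 is a perfect cube, so E-series; the 4-jet and mu = 6 give E_6. f is A_4 but g is E_6, hence not right-equivalent.

No.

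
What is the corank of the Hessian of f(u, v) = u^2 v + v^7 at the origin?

2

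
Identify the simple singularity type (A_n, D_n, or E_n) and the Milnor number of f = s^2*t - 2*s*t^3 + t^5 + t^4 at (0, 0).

The Hessian of f at 0 has rank 0. Corank 2; j^3 = s^2*t has shape L^2 M (L != M), so D-series; mu = 5 gives D_5.

Type D5, Milnor number mu = 5.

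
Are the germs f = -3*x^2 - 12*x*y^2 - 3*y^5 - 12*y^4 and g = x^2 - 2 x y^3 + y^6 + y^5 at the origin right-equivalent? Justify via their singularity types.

The Hessian of f at 0 is [[-6, 0], [0, 0]] with rank 1, so corank 1. A Groebner basis of the Jacobian ideal J(f) in C{x,y} is {x^2, x/2 + y^2}; counting standard monomials gives mu = 4. Corank 1: A-series; mu = 4 gives A_4. The Hessian of g at 0 is [[2, 0], [0, 0]] with rank 1, so corank 1. A Groebner basis of the Jacobian ideal J(g) in C{x,y} is {-x + y^3, x^2, x*y}; counting standard monomials gives mu = 4. Corank 1: A-series; mu = 4 gives A_4. Both have type A_4, hence right-equivalent.

Yes.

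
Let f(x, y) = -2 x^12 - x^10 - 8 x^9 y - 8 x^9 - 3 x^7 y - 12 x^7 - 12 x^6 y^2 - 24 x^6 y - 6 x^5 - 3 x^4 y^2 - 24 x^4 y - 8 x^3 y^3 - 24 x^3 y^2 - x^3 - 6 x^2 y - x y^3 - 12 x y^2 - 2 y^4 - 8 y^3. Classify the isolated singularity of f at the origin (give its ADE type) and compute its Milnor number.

Type E_7, Milnor number mu = 7.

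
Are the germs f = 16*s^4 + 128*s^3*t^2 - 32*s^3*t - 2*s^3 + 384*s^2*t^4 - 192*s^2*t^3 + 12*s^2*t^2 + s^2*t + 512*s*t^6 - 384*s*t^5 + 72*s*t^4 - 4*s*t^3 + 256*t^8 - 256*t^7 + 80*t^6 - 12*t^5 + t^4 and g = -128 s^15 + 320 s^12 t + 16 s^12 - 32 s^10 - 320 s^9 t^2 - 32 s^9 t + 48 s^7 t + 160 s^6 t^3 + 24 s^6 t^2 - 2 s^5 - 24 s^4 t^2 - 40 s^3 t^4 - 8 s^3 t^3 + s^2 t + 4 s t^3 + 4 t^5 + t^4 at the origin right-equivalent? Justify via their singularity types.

The Hessian of f at 0 has rank 0. Corank 2; j^3 = -s^2*(2*s - t) has shape L^2 M (L != M), so D-series; mu = 5 gives D_5. The Hessian of g at 0 has rank 0. Corank 2; j^3 = s^2*t has shape L^2 M (L != M), so D-series; mu = 5 gives D_5. Both have type D_5, hence right-equivalent.

Yes.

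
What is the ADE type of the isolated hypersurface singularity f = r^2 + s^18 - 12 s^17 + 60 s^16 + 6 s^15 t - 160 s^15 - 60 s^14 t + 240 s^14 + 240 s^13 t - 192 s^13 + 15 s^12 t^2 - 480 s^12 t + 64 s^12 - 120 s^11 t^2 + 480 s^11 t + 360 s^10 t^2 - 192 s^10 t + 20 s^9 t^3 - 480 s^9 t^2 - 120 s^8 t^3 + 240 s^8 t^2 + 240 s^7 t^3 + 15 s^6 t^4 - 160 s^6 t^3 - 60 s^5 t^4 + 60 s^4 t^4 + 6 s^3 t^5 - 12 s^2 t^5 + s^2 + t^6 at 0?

A_5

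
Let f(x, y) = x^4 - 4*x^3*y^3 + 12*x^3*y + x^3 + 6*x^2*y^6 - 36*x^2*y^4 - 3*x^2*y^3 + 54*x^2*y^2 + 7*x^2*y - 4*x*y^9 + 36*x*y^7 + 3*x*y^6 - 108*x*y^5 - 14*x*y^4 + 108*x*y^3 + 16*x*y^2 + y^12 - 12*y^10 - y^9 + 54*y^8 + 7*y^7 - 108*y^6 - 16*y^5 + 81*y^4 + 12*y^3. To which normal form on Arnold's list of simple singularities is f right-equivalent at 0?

The Hessian of f at 0 has rank 0. Corank 2; j^3 = (x + 2*y)^2*(x + 3*y) has shape L^2 M (L != M), so D-series; mu = 5 gives D_5.

D_5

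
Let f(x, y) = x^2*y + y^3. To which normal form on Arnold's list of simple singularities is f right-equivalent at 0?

The Hessian of f at 0 has rank 0. Corank 2; j^3 = y*(x^2 + y^2) splits into three distinct lines over C (the quadratic factor has nonzero discriminant), so D_4.

D_4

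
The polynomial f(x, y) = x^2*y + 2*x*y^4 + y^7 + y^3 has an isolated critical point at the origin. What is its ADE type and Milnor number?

Type D_{4}, Milnor number mu = 4.

The Hessian of f at 0 has rank 0. Corank 2; j^3 = y*(x^2 + y^2) splits into three distinct lines over C (the quadratic factor has nonzero discriminant), so D_4.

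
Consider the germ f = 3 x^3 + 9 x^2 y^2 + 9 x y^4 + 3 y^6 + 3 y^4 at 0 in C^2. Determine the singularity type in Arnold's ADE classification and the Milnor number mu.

The Hessian of f at 0 has rank 0. Corank 2; j^3 = 3*x^3 is a perfect cube, so E-series; the 4-jet and mu = 6 give E_6.

Type E_{6}, Milnor number mu = 6.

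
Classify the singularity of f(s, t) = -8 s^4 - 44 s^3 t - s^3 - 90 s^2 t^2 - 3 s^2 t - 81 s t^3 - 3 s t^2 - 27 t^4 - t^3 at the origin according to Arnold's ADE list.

E7

The Hessian of f at 0 has rank 0. Corank 2; j^3 = -(s + t)^3 is a perfect cube, so E-series; the 4-jet and mu = 7 give E_7.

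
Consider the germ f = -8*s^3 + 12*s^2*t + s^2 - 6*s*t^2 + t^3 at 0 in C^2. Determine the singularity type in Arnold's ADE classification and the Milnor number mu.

Type A_{2}, Milnor number mu = 2.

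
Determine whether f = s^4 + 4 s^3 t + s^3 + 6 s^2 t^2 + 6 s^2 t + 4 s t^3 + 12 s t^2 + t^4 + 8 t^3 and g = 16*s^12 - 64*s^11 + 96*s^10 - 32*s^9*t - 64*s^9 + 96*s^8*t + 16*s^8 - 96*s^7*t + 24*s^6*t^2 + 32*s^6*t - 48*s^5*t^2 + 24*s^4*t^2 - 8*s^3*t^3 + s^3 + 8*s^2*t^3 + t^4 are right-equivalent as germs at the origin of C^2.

The Hessian of f at 0 is [[0, 0], [0, 0]] with rank 0, so corank 2. A Groebner basis of the Jacobian ideal J(f) in C{s,t} is {t^4, s*t^2 + 5*t^3/3, s^2 + 4*s*t + 4*t^2}; counting standard monomials gives mu = 6. Corank 2; j^3 = (s + 2*t)^3 is a perfect cube, so E-series; the 4-jet and mu = 6 give E_6. The Hessian of g at 0 is [[0, 0], [0, 0]] with rank 0, so corank 2. A Groebner basis of the Jacobian ideal J(g) in C{s,t} is {t^3, s^2}; counting standard monomials gives mu = 6. Corank 2; j^3 = s^3 is a perfect cube, so E-series; the 4-jet and mu = 6 give E_6. Both have type E_6, hence right-equivalent.

Yes.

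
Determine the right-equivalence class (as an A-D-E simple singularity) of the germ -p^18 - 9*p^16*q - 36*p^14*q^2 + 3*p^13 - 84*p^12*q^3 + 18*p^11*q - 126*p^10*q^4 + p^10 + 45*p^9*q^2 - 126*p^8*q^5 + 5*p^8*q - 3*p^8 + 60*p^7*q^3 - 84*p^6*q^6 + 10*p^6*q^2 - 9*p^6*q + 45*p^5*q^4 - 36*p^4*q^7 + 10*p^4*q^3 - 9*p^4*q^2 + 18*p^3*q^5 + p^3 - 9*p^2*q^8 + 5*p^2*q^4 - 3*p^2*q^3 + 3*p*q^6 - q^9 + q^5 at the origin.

E8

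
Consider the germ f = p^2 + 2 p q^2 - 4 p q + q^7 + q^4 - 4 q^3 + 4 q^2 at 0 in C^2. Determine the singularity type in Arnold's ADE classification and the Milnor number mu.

The Hessian of f at 0 has rank 1. Corank 1: A-series; mu = 6 gives A_6.

Type A6, Milnor number mu = 6.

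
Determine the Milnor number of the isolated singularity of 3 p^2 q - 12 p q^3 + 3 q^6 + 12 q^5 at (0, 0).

The Hessian of f at 0 has rank 0. Corank 2; j^3 = 3*p^2*q has shape L^2 M (L != M), so D-series; mu = 7 gives D_7.

7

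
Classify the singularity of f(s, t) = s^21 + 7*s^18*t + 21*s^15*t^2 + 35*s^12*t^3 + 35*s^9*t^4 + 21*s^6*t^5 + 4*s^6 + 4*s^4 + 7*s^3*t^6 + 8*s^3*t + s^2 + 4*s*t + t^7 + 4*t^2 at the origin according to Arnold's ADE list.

The Hessian of f at 0 is [[2, 4], [4, 8]] with rank 1, so corank 1. A Groebner basis of the Jacobian ideal J(f) in C{s,t} is {-s*t/16 + t^4 - t^2/8, s*t^2 + s/24 + 4*t^3/3 + t/12, s^2 + 4*s*t + 4*t^2}; counting standard monomials gives mu = 6. Corank 1: A-series; mu = 6 gives A_6.

A6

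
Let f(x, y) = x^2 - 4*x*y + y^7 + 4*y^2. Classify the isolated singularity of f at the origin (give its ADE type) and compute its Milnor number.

Type A_{6}, Milnor number mu = 6.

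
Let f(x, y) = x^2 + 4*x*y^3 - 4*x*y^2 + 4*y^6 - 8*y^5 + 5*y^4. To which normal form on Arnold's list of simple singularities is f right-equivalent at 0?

A_3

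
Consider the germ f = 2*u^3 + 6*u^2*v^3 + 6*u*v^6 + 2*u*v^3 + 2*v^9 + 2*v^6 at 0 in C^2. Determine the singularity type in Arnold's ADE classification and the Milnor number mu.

The Hessian of f at 0 has rank 0. Corank 2; j^3 = 2*u^3 is a perfect cube, so E-series; the 4-jet and mu = 7 give E_7.

Type E_7, Milnor number mu = 7.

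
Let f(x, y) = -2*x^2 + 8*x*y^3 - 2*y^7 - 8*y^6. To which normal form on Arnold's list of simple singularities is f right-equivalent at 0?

A6

The Hessian of f at 0 has rank 1. Corank 1: A-series; mu = 6 gives A_6.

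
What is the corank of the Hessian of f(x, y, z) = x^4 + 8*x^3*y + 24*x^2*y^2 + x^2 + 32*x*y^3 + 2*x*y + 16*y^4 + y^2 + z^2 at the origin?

The Hessian at 0 is [[2, 2, 0], [2, 2, 0], [0, 0, 2]] of rank 2; hence corank 1.

1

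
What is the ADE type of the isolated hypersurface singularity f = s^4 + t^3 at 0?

E_6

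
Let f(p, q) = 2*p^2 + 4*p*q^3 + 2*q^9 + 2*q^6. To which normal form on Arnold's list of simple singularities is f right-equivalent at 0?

The Hessian of f at 0 has rank 1. Corank 1: A-series; mu = 8 gives A_8.

A_{8}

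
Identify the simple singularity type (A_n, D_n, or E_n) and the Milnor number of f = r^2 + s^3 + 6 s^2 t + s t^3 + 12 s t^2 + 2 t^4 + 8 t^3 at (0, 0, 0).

Type E_7, Milnor number mu = 7.

The Hessian of f at 0 has rank 1. Corank 2; j^3 = (s + 2*t)^3 is a perfect cube, so E-series; the 4-jet and mu = 7 give E_7.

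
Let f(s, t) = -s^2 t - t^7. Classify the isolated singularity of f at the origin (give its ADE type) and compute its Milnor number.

Type D8, Milnor number mu = 8.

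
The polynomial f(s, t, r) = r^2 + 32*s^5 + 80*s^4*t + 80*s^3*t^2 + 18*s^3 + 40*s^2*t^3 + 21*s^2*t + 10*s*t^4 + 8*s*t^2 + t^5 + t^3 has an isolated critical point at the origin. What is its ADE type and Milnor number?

Type D6, Milnor number mu = 6.

The Hessian of f at 0 has rank 1. Corank 2; j^3 = (2*s + t)*(3*s + t)^2 has shape L^2 M (L != M), so D-series; mu = 6 gives D_6.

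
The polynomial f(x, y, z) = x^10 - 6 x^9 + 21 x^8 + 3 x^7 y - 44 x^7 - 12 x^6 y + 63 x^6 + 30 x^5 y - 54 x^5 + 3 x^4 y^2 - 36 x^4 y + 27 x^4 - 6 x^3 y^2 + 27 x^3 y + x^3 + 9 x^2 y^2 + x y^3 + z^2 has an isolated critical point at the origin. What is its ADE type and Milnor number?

Type E_7, Milnor number mu = 7.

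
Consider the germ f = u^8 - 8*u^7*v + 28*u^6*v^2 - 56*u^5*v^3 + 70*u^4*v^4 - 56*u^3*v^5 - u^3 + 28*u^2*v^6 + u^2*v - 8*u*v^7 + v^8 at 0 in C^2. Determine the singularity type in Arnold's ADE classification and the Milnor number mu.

Type D_9, Milnor number mu = 9.

The Hessian of f at 0 is [[0, 0], [0, 0]] with rank 0, so corank 2. A Groebner basis of the Jacobian ideal J(f) in C{u,v} is {u*v/8 + v^7, u*v^2, u^2 - u*v}; counting standard monomials gives mu = 9. Corank 2; j^3 = -u^2*(u - v) has shape L^2 M (L != M), so D-series; mu = 9 gives D_9.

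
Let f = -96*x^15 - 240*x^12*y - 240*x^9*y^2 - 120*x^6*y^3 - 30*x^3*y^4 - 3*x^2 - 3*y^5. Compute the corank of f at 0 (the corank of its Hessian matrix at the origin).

Hessian at 0 has rank 1.

1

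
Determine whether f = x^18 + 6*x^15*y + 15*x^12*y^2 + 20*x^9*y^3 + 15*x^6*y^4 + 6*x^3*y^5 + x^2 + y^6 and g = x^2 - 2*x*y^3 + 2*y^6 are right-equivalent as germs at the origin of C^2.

Yes.

The Hessian of f at 0 has rank 1. Corank 1: A-series; mu = 5 gives A_5. The Hessian of g at 0 has rank 1. Corank 1: A-series; mu = 5 gives A_5. Both have type A_5, hence right-equivalent.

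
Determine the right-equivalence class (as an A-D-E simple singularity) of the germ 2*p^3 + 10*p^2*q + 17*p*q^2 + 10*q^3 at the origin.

D_4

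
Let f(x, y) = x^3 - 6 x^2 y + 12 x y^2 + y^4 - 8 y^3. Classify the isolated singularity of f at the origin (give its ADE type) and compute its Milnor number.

The Hessian of f at 0 is [[0, 0], [0, 0]] with rank 0, so corank 2. A Groebner basis of the Jacobian ideal J(f) in C{x,y} is {y^3, x^2 - 4*x*y + 4*y^2}; counting standard monomials gives mu = 6. Corank 2; j^3 = (x - 2*y)^3 is a perfect cube, so E-series; the 4-jet and mu = 6 give E_6.

Type E_6, Milnor number mu = 6.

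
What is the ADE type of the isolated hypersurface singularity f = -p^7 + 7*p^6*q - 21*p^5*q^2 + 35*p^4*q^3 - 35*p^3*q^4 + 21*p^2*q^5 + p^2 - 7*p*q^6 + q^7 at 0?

A6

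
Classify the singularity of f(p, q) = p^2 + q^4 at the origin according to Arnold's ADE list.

A_3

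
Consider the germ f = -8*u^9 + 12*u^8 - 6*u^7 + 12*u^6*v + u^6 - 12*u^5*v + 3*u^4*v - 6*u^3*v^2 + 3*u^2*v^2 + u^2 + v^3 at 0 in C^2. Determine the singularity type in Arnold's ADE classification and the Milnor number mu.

The Hessian of f at 0 is [[2, 0], [0, 0]] with rank 1, so corank 1. A Groebner basis of the Jacobian ideal J(f) in C{u,v} is {v^2, u}; counting standard monomials gives mu = 2. Corank 1: A-series; mu = 2 gives A_2.

Type A2, Milnor number mu = 2.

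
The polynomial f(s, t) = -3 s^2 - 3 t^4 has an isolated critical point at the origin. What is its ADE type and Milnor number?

Type A_3, Milnor number mu = 3.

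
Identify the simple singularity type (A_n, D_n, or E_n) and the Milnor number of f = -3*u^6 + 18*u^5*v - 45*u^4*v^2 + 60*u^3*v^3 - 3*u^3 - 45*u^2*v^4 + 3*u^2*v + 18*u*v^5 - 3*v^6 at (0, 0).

Type D_7, Milnor number mu = 7.

The Hessian of f at 0 has rank 0. Corank 2; j^3 = -3*u^2*(u - v) has shape L^2 M (L != M), so D-series; mu = 7 gives D_7.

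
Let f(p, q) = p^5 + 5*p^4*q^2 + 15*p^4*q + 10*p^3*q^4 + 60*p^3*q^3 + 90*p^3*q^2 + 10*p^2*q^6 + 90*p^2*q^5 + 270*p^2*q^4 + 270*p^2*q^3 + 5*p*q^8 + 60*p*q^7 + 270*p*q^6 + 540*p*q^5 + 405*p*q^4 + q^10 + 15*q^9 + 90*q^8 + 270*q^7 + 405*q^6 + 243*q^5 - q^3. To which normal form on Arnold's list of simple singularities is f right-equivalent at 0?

E8

The Hessian of f at 0 has rank 0. Corank 2; j^3 = -q^3 is a perfect cube, so E-series; the 5-jet and mu = 8 give E_8.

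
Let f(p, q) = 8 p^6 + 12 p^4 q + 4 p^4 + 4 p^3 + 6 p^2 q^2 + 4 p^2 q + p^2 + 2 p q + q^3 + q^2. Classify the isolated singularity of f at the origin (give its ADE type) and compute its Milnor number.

The Hessian of f at 0 has rank 1. Corank 1: A-series; mu = 2 gives A_2.

Type A_2, Milnor number mu = 2.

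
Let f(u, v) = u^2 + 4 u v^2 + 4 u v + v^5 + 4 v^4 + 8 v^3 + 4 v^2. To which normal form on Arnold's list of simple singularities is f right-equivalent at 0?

A_4

The Hessian of f at 0 has rank 1. Corank 1: A-series; mu = 4 gives A_4.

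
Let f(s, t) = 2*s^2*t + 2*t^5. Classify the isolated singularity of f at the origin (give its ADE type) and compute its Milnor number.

Type D_{6}, Milnor number mu = 6.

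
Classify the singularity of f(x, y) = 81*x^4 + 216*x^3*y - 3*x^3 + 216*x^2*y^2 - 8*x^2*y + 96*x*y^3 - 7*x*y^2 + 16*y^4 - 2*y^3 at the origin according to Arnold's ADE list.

The Hessian of f at 0 has rank 0. Corank 2; j^3 = -(x + y)^2*(3*x + 2*y) has shape L^2 M (L != M), so D-series; mu = 5 gives D_5.

D5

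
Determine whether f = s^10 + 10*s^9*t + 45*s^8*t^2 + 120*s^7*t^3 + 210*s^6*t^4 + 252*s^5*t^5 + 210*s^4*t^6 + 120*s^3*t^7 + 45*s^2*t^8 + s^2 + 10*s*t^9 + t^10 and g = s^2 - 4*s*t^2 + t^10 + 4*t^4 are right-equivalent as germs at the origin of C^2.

Yes.

The Hessian of f at 0 is [[2, 0], [0, 0]] with rank 1, so corank 1. A Groebner basis of the Jacobian ideal J(f) in C{s,t} is {t^9, s}; counting standard monomials gives mu = 9. Corank 1: A-series; mu = 9 gives A_9. The Hessian of g at 0 is [[2, 0], [0, 0]] with rank 1, so corank 1. A Groebner basis of the Jacobian ideal J(g) in C{s,t} is {s^5, s^4*t, -s/2 + t^2}; counting standard monomials gives mu = 9. Corank 1: A-series; mu = 9 gives A_9. Both have type A_9, hence right-equivalent.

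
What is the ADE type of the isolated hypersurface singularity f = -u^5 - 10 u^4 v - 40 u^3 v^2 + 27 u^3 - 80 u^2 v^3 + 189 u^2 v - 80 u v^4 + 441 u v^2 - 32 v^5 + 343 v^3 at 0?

The Hessian of f at 0 is [[0, 0], [0, 0]] with rank 0, so corank 2. A Groebner basis of the Jacobian ideal J(f) in C{u,v} is {v^5, u*v^3 + 9*v^4/4, u^2 + 14*u*v/3 + 49*v^2/9}; counting standard monomials gives mu = 8. Corank 2; j^3 = (3*u + 7*v)^3 is a perfect cube, so E-series; the 5-jet and mu = 8 give E_8.

E_8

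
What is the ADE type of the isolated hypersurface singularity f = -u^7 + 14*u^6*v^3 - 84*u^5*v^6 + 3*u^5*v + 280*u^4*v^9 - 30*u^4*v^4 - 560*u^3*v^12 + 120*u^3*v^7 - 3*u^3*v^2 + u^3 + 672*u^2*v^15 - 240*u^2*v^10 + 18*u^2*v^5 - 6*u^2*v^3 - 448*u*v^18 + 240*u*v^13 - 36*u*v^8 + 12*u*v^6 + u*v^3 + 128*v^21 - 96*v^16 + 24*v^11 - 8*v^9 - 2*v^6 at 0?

E7

The Hessian of f at 0 is [[0, 0], [0, 0]] with rank 0, so corank 2. A Groebner basis of the Jacobian ideal J(f) in C{u,v} is {u^3, u*v^2, 3*u^2 + v^3}; counting standard monomials gives mu = 7. Corank 2; j^3 = u^3 is a perfect cube, so E-series; the 4-jet and mu = 7 give E_7.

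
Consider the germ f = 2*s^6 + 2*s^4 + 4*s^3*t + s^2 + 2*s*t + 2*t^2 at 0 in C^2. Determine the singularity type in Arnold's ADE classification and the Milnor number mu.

Type A_1, Milnor number mu = 1.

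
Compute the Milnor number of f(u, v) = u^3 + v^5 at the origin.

The Hessian of f at 0 is [[0, 0], [0, 0]] with rank 0, so corank 2. A Groebner basis of the Jacobian ideal J(f) in C{u,v} is {v^4, u^2}; counting standard monomials gives mu = 8. Corank 2; j^3 = u^3 is a perfect cube, so E-series; the 5-jet and mu = 8 give E_8.

8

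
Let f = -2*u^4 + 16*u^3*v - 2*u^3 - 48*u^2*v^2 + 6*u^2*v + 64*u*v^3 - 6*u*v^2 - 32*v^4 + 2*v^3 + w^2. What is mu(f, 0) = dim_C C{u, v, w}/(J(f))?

6

The Hessian of f at 0 is [[0, 0, 0], [0, 0, 0], [0, 0, 2]] with rank 1, so corank 2. A Groebner basis of the Jacobian ideal J(f) in C{u,v,w} is {v^4, u*v^2 - 4*v^3/3, u^2 - 2*u*v + v^2, w}; counting standard monomials gives mu = 6. Corank 2; j^3 = -2*(u - v)^3 is a perfect cube, so E-series; the 4-jet and mu = 6 give E_6.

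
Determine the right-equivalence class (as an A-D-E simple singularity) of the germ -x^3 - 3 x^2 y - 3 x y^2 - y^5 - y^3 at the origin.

E_{8}

The Hessian of f at 0 has rank 0. Corank 2; j^3 = -(x + y)^3 is a perfect cube, so E-series; the 5-jet and mu = 8 give E_8.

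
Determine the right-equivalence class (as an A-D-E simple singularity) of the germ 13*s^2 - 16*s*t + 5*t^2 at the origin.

The Hessian of f at 0 is [[26, -16], [-16, 10]] with rank 2, so corank 0. A Groebner basis of the Jacobian ideal J(f) in C{s,t} is {s, t}; counting standard monomials gives mu = 1. Corank 0: nondegenerate Morse point, so A_1.

A_{1}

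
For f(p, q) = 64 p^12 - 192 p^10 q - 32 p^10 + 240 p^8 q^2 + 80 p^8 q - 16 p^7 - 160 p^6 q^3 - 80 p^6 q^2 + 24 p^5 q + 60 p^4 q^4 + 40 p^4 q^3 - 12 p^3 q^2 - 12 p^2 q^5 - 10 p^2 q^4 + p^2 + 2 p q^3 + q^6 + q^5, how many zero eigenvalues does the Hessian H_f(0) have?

Hessian at 0 has rank 1.

1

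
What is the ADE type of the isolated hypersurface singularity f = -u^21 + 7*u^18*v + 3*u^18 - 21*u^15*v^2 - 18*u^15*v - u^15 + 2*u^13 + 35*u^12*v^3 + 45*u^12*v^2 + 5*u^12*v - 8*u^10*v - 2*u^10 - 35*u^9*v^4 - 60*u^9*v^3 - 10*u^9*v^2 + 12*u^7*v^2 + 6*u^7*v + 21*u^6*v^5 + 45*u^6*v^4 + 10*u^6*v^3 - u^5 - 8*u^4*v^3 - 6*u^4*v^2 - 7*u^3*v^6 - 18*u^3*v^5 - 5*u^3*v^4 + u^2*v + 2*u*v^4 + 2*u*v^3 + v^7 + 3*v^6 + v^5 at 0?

The Hessian of f at 0 is [[0, 0], [0, 0]] with rank 0, so corank 2. A Groebner basis of the Jacobian ideal J(f) in C{u,v} is {u*v + v^4 + v^3, u^3, u^2*v + u^2/4 + u*v/4 + v^3/4, -u^2/4 + u*v^2 - 5*u*v/4 - 5*v^3/4}; counting standard monomials gives mu = 7. Corank 2; j^3 = u^2*v has shape L^2 M (L != M), so D-series; mu = 7 gives D_7.

D_7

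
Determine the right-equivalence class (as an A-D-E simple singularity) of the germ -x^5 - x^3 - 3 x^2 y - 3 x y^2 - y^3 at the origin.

E8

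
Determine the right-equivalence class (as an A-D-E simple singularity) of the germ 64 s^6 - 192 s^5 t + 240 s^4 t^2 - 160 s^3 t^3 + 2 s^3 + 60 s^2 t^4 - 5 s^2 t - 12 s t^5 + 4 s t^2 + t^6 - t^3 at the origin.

D7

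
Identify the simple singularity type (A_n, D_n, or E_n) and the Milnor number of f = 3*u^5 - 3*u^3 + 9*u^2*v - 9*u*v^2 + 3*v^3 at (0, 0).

Type E8, Milnor number mu = 8.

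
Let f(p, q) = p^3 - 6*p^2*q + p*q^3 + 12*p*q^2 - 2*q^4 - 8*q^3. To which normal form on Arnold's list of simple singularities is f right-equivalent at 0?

E_7

The Hessian of f at 0 has rank 0. Corank 2; j^3 = (p - 2*q)^3 is a perfect cube, so E-series; the 4-jet and mu = 7 give E_7.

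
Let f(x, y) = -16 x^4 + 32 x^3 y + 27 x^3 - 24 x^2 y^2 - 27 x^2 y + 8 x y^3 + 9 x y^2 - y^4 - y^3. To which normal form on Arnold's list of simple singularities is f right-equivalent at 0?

E_6

The Hessian of f at 0 has rank 0. Corank 2; j^3 = (3*x - y)^3 is a perfect cube, so E-series; the 4-jet and mu = 6 give E_6.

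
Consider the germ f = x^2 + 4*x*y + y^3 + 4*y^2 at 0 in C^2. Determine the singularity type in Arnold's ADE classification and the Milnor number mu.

Type A_{2}, Milnor number mu = 2.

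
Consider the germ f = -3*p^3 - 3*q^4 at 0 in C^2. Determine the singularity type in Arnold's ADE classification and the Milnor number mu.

Type E_6, Milnor number mu = 6.

The Hessian of f at 0 has rank 0. Corank 2; j^3 = -3*p^3 is a perfect cube, so E-series; the 4-jet and mu = 6 give E_6.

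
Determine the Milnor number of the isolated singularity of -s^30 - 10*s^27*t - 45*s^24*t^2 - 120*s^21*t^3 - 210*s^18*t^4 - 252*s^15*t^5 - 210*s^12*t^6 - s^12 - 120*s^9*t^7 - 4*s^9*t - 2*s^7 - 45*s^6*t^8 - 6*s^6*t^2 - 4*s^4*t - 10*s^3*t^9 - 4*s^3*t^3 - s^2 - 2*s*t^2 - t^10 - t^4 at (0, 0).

The Hessian of f at 0 has rank 1. Corank 1: A-series; mu = 9 gives A_9.

9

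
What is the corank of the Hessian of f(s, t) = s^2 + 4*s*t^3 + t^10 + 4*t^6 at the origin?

Hessian at 0 has rank 1.

1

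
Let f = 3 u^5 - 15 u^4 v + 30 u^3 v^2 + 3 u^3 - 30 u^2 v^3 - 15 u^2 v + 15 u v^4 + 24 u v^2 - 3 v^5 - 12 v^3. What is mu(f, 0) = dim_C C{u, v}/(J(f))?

6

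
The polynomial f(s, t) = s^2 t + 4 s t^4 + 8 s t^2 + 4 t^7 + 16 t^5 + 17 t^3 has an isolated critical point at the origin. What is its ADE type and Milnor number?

Type D_{4}, Milnor number mu = 4.

The Hessian of f at 0 has rank 0. Corank 2; j^3 = t*(s^2 + 8*s*t + 17*t^2) splits into three distinct lines over C (the quadratic factor has nonzero discriminant), so D_4.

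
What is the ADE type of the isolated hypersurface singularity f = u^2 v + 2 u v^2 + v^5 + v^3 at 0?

D6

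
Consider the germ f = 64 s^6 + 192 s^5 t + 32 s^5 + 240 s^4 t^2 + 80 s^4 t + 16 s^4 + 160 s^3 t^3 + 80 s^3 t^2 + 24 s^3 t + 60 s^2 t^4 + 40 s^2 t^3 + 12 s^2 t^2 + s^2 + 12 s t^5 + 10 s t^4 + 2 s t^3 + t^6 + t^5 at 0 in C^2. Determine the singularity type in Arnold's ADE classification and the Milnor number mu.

The Hessian of f at 0 is [[2, 0], [0, 0]] with rank 1, so corank 1. A Groebner basis of the Jacobian ideal J(f) in C{s,t} is {s + t^3, s^2, s*t}; counting standard monomials gives mu = 4. Corank 1: A-series; mu = 4 gives A_4.

Type A_{4}, Milnor number mu = 4.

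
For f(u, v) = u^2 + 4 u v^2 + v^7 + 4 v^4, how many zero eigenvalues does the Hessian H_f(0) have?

1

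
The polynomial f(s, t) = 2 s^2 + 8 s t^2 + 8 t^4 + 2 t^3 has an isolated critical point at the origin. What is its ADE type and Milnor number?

Type A_2, Milnor number mu = 2.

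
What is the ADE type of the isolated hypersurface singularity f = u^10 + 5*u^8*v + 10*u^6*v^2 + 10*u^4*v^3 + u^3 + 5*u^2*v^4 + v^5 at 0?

The Hessian of f at 0 has rank 0. Corank 2; j^3 = u^3 is a perfect cube, so E-series; the 5-jet and mu = 8 give E_8.

E_{8}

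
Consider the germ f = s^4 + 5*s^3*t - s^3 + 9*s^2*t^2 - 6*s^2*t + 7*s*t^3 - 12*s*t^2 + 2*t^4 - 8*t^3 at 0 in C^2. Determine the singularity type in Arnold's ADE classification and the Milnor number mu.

Type E7, Milnor number mu = 7.

The Hessian of f at 0 has rank 0. Corank 2; j^3 = -(s + 2*t)^3 is a perfect cube, so E-series; the 4-jet and mu = 7 give E_7.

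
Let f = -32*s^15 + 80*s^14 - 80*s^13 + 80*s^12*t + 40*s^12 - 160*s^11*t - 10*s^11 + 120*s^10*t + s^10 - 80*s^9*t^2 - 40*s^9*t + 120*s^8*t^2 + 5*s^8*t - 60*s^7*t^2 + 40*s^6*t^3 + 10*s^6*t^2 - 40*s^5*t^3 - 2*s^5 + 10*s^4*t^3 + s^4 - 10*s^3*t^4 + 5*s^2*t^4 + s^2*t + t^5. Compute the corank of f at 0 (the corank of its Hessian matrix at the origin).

2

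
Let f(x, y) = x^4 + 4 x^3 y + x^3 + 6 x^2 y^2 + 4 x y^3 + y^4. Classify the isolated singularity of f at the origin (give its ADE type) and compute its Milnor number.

Type E6, Milnor number mu = 6.

The Hessian of f at 0 has rank 0. Corank 2; j^3 = x^3 is a perfect cube, so E-series; the 4-jet and mu = 6 give E_6.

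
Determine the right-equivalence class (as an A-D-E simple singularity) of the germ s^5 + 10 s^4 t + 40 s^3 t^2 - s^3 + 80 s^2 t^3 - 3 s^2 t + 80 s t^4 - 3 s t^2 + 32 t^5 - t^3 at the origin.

E8

The Hessian of f at 0 has rank 0. Corank 2; j^3 = -(s + t)^3 is a perfect cube, so E-series; the 5-jet and mu = 8 give E_8.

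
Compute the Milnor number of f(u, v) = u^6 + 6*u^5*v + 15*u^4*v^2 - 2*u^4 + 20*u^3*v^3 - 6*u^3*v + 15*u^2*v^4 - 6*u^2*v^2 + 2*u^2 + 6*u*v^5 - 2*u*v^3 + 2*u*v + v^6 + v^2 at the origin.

The Hessian of f at 0 has rank 2. Corank 0: nondegenerate Morse point, so A_1.

1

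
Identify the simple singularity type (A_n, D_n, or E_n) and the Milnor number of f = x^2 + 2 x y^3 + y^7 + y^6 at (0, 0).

The Hessian of f at 0 has rank 1. Corank 1: A-series; mu = 6 gives A_6.

Type A_{6}, Milnor number mu = 6.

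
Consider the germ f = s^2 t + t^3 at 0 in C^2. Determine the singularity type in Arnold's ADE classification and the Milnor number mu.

Type D_{4}, Milnor number mu = 4.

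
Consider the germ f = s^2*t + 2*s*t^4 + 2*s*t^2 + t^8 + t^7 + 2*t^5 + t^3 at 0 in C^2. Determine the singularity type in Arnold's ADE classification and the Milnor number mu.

Type D_9, Milnor number mu = 9.

The Hessian of f at 0 is [[0, 0], [0, 0]] with rank 0, so corank 2. A Groebner basis of the Jacobian ideal J(f) in C{s,t} is {s^2*t^2 - 16*s^2*t - 2*s^2 - 32*s*t^2 - 3*s*t - 16*t^3 - t^2, 8*s^2*t + s^2 + s*t^3 + 16*s*t^2 + s*t + 8*t^3, s*t + t^4 + t^2, s^3 + 3*s^2*t + 3*s*t^2 + t^3}; counting standard monomials gives mu = 9. Corank 2; j^3 = t*(s + t)^2 has shape L^2 M (L != M), so D-series; mu = 9 gives D_9.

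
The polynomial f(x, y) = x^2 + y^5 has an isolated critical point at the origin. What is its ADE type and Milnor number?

Type A_{4}, Milnor number mu = 4.

The Hessian of f at 0 is [[2, 0], [0, 0]] with rank 1, so corank 1. A Groebner basis of the Jacobian ideal J(f) in C{x,y} is {y^4, x}; counting standard monomials gives mu = 4. Corank 1: A-series; mu = 4 gives A_4.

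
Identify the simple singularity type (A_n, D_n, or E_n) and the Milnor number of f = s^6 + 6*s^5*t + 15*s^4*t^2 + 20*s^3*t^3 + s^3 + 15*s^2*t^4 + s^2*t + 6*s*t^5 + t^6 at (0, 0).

Type D_{7}, Milnor number mu = 7.

The Hessian of f at 0 is [[0, 0], [0, 0]] with rank 0, so corank 2. A Groebner basis of the Jacobian ideal J(f) in C{s,t} is {-s*t/6 + t^5, s*t^2, s^2 + s*t}; counting standard monomials gives mu = 7. Corank 2; j^3 = s^2*(s + t) has shape L^2 M (L != M), so D-series; mu = 7 gives D_7.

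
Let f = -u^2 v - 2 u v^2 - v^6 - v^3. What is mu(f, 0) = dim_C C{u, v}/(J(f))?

7

The Hessian of f at 0 has rank 0. Corank 2; j^3 = -v*(u + v)^2 has shape L^2 M (L != M), so D-series; mu = 7 gives D_7.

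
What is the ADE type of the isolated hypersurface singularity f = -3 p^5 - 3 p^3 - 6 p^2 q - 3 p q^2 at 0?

D_6

The Hessian of f at 0 has rank 0. Corank 2; j^3 = -3*p*(p + q)^2 has shape L^2 M (L != M), so D-series; mu = 6 gives D_6.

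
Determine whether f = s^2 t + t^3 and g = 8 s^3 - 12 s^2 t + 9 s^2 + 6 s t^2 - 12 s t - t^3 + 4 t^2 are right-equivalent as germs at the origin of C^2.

The Hessian of f at 0 has rank 0. Corank 2; j^3 = t*(s^2 + t^2) splits into three distinct lines over C (the quadratic factor has nonzero discriminant), so D_4. The Hessian of g at 0 has rank 1. Corank 1: A-series; mu = 2 gives A_2. f is D_4 but g is A_2, hence not right-equivalent.

No.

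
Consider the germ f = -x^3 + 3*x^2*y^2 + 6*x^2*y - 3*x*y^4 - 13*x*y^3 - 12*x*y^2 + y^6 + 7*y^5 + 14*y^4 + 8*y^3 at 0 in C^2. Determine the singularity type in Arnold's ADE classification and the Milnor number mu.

The Hessian of f at 0 is [[0, 0], [0, 0]] with rank 0, so corank 2. A Groebner basis of the Jacobian ideal J(f) in C{x,y} is {-x^2 + 4*x*y + y^4 - y^3/3 - 4*y^2, x^3 - 10*x^2 + 40*x*y - 34*y^3/3 - 40*y^2, x^2*y - 11*x^2/3 + 44*x*y/3 - 47*y^3/9 - 44*y^2/3, -x^2 + x*y^2 + 4*x*y - 7*y^3/3 - 4*y^2}; counting standard monomials gives mu = 7. Corank 2; j^3 = -(x - 2*y)^3 is a perfect cube, so E-series; the 4-jet and mu = 7 give E_7.

Type E7, Milnor number mu = 7.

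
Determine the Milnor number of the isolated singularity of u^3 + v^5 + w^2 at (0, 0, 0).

The Hessian of f at 0 is [[0, 0, 0], [0, 0, 0], [0, 0, 2]] with rank 1, so corank 2. A Groebner basis of the Jacobian ideal J(f) in C{u,v,w} is {v^4, u^2, w}; counting standard monomials gives mu = 8. Corank 2; j^3 = u^3 is a perfect cube, so E-series; the 5-jet and mu = 8 give E_8.

8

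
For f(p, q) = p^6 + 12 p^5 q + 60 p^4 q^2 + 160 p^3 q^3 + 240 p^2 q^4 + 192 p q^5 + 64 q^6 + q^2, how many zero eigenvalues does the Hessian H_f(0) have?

1

Hessian at 0 has rank 1.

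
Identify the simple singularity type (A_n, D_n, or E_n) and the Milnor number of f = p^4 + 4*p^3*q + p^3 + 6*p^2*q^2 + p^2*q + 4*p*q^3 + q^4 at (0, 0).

Type D_{5}, Milnor number mu = 5.

The Hessian of f at 0 is [[0, 0], [0, 0]] with rank 0, so corank 2. A Groebner basis of the Jacobian ideal J(f) in C{p,q} is {p*q^2, -p*q/4 + q^3, p^2 + p*q}; counting standard monomials gives mu = 5. Corank 2; j^3 = p^2*(p + q) has shape L^2 M (L != M), so D-series; mu = 5 gives D_5.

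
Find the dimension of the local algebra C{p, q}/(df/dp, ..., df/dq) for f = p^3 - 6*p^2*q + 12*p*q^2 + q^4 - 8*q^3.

6

The Hessian of f at 0 is [[0, 0], [0, 0]] with rank 0, so corank 2. A Groebner basis of the Jacobian ideal J(f) in C{p,q} is {q^3, p^2 - 4*p*q + 4*q^2}; counting standard monomials gives mu = 6. Corank 2; j^3 = (p - 2*q)^3 is a perfect cube, so E-series; the 4-jet and mu = 6 give E_6.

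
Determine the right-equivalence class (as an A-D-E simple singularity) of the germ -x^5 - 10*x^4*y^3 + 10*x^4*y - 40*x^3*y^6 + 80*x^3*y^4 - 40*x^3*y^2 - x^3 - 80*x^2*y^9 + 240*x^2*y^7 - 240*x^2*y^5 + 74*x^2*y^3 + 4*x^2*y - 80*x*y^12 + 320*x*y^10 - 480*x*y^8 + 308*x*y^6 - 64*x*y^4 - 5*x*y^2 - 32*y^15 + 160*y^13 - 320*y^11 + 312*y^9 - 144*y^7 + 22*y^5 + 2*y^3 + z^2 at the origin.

D_6

The Hessian of f at 0 has rank 1. Corank 2; j^3 = -(x - 2*y)*(x - y)^2 has shape L^2 M (L != M), so D-series; mu = 6 gives D_6.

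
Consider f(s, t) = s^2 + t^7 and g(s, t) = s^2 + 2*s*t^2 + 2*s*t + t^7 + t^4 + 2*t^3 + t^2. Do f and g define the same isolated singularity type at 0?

The Hessian of f at 0 is [[2, 0], [0, 0]] with rank 1, so corank 1. A Groebner basis of the Jacobian ideal J(f) in C{s,t} is {t^6, s}; counting standard monomials gives mu = 6. Corank 1: A-series; mu = 6 gives A_6. The Hessian of g at 0 is [[2, 2], [2, 2]] with rank 1, so corank 1. A Groebner basis of the Jacobian ideal J(g) in C{s,t} is {s^3 + 3*s^2*t - 3*s^2 - 4*s*t + s + t, s + t^2 + t}; counting standard monomials gives mu = 6. Corank 1: A-series; mu = 6 gives A_6. Both have type A_6, hence right-equivalent.

Yes.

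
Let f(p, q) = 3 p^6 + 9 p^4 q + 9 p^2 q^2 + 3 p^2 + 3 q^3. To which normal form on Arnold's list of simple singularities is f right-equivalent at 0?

A2

The Hessian of f at 0 is [[6, 0], [0, 0]] with rank 1, so corank 1. A Groebner basis of the Jacobian ideal J(f) in C{p,q} is {q^2, p}; counting standard monomials gives mu = 2. Corank 1: A-series; mu = 2 gives A_2.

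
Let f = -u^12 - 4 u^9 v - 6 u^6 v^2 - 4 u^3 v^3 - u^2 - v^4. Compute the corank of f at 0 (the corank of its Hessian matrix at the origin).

1

Hessian at 0 has rank 1.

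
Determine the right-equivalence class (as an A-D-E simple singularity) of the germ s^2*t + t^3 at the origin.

D_4

The Hessian of f at 0 is [[0, 0], [0, 0]] with rank 0, so corank 2. A Groebner basis of the Jacobian ideal J(f) in C{s,t} is {t^3, s^2 + 3*t^2, s*t}; counting standard monomials gives mu = 4. Corank 2; j^3 = t*(s^2 + t^2) splits into three distinct lines over C (the quadratic factor has nonzero discriminant), so D_4.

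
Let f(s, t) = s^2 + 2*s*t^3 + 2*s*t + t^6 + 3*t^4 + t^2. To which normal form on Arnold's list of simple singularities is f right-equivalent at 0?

The Hessian of f at 0 has rank 1. Corank 1: A-series; mu = 3 gives A_3.

A3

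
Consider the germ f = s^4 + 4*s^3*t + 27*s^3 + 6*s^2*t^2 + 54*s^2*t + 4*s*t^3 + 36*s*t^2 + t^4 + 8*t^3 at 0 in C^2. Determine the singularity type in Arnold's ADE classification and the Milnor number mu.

The Hessian of f at 0 has rank 0. Corank 2; j^3 = (3*s + 2*t)^3 is a perfect cube, so E-series; the 4-jet and mu = 6 give E_6.

Type E6, Milnor number mu = 6.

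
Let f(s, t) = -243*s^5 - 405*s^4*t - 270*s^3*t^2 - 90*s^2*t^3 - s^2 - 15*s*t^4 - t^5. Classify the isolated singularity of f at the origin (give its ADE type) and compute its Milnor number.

The Hessian of f at 0 has rank 1. Corank 1: A-series; mu = 4 gives A_4.

Type A_4, Milnor number mu = 4.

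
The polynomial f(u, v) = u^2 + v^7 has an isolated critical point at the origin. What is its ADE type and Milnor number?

Type A_6, Milnor number mu = 6.

The Hessian of f at 0 is [[2, 0], [0, 0]] with rank 1, so corank 1. A Groebner basis of the Jacobian ideal J(f) in C{u,v} is {v^6, u}; counting standard monomials gives mu = 6. Corank 1: A-series; mu = 6 gives A_6.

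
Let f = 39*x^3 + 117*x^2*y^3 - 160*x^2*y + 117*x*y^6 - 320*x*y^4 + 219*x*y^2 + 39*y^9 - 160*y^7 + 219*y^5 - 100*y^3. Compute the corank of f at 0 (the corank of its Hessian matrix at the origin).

2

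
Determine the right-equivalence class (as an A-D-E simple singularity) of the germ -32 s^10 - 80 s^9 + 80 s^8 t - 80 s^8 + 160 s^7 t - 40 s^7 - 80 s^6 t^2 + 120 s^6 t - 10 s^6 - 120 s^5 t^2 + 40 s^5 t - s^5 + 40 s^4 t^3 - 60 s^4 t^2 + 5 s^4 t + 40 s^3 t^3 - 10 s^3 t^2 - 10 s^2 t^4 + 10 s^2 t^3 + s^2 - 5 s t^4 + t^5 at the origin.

A4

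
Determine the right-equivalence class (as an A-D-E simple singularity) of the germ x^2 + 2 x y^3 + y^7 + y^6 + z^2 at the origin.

A_{6}

The Hessian of f at 0 has rank 2. Corank 1: A-series; mu = 6 gives A_6.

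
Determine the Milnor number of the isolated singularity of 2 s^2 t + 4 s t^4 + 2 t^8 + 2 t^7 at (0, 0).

The Hessian of f at 0 has rank 0. Corank 2; j^3 = 2*s^2*t has shape L^2 M (L != M), so D-series; mu = 9 gives D_9.

9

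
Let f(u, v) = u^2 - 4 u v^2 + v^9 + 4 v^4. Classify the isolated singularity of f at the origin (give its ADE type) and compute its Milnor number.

The Hessian of f at 0 is [[2, 0], [0, 0]] with rank 1, so corank 1. A Groebner basis of the Jacobian ideal J(f) in C{u,v} is {u^4, -u/2 + v^2}; counting standard monomials gives mu = 8. Corank 1: A-series; mu = 8 gives A_8.

Type A8, Milnor number mu = 8.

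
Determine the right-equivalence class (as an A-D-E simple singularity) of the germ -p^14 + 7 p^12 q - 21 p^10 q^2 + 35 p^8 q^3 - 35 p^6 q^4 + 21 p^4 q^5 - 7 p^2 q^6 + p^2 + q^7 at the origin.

A_6

The Hessian of f at 0 is [[2, 0], [0, 0]] with rank 1, so corank 1. A Groebner basis of the Jacobian ideal J(f) in C{p,q} is {q^6, p}; counting standard monomials gives mu = 6. Corank 1: A-series; mu = 6 gives A_6.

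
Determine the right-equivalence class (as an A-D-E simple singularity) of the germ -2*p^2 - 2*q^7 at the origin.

A6

The Hessian of f at 0 has rank 1. Corank 1: A-series; mu = 6 gives A_6.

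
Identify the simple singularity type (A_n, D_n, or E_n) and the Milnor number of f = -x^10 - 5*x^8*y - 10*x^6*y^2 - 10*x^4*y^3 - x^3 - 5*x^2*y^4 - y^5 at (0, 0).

Type E_8, Milnor number mu = 8.

The Hessian of f at 0 has rank 0. Corank 2; j^3 = -x^3 is a perfect cube, so E-series; the 5-jet and mu = 8 give E_8.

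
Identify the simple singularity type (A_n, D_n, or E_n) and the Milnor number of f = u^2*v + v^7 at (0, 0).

Type D_{8}, Milnor number mu = 8.

The Hessian of f at 0 has rank 0. Corank 2; j^3 = u^2*v has shape L^2 M (L != M), so D-series; mu = 8 gives D_8.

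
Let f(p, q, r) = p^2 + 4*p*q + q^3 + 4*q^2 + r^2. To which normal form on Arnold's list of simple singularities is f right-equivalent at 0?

A2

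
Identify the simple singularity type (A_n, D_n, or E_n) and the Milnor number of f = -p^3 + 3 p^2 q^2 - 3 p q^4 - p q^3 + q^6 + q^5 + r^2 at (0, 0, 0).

The Hessian of f at 0 has rank 1. Corank 2; j^3 = -p^3 is a perfect cube, so E-series; the 4-jet and mu = 7 give E_7.

Type E_7, Milnor number mu = 7.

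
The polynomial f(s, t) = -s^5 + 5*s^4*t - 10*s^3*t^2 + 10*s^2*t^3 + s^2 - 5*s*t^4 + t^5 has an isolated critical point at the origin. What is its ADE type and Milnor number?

Type A_{4}, Milnor number mu = 4.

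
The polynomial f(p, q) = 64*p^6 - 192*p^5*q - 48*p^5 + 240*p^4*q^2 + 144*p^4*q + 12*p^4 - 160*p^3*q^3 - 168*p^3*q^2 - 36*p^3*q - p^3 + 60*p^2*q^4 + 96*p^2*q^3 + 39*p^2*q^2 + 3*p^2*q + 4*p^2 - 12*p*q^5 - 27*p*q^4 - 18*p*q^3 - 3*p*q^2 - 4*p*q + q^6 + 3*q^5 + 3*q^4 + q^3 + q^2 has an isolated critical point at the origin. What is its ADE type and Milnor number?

The Hessian of f at 0 is [[8, -4], [-4, 2]] with rank 1, so corank 1. A Groebner basis of the Jacobian ideal J(f) in C{p,q} is {q^2, p - q/2}; counting standard monomials gives mu = 2. Corank 1: A-series; mu = 2 gives A_2.

Type A_2, Milnor number mu = 2.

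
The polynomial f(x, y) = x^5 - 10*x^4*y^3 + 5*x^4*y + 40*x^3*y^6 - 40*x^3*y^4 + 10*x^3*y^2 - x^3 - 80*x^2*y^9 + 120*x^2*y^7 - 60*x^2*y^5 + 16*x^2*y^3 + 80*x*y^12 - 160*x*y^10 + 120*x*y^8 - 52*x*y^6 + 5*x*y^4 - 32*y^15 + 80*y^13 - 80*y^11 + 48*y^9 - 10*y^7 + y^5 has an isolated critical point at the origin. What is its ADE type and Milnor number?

Type E8, Milnor number mu = 8.

The Hessian of f at 0 has rank 0. Corank 2; j^3 = -x^3 is a perfect cube, so E-series; the 5-jet and mu = 8 give E_8.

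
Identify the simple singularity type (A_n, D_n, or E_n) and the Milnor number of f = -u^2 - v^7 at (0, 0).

Type A_6, Milnor number mu = 6.

The Hessian of f at 0 has rank 1. Corank 1: A-series; mu = 6 gives A_6.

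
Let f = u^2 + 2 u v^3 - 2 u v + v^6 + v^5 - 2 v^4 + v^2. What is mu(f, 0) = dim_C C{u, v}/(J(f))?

The Hessian of f at 0 has rank 1. Corank 1: A-series; mu = 4 gives A_4.

4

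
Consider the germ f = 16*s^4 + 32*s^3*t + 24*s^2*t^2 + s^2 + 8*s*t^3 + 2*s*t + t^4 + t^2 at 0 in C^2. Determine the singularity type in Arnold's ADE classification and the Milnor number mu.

Type A_3, Milnor number mu = 3.

The Hessian of f at 0 is [[2, 2], [2, 2]] with rank 1, so corank 1. A Groebner basis of the Jacobian ideal J(f) in C{s,t} is {t^3, s + t}; counting standard monomials gives mu = 3. Corank 1: A-series; mu = 3 gives A_3.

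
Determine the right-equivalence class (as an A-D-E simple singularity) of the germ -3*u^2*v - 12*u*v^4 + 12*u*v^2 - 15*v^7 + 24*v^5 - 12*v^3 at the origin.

D_8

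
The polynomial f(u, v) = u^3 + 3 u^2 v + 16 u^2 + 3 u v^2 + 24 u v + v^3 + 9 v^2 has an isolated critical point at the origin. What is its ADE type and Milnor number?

Type A_2, Milnor number mu = 2.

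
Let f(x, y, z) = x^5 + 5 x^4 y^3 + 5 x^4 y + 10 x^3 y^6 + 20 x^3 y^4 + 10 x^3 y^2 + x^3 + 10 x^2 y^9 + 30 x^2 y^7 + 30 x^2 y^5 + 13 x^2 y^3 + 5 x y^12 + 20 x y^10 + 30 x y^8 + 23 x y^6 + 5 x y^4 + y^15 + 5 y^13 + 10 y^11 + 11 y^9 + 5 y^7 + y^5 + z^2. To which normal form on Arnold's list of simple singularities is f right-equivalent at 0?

The Hessian of f at 0 is [[0, 0, 0], [0, 0, 0], [0, 0, 2]] with rank 1, so corank 2. A Groebner basis of the Jacobian ideal J(f) in C{x,y,z} is {x^2/2 + x*y^3, -2*x^2 + y^4, x^3, x^2*y, z}; counting standard monomials gives mu = 8. Corank 2; j^3 = x^3 is a perfect cube, so E-series; the 5-jet and mu = 8 give E_8.

E_8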